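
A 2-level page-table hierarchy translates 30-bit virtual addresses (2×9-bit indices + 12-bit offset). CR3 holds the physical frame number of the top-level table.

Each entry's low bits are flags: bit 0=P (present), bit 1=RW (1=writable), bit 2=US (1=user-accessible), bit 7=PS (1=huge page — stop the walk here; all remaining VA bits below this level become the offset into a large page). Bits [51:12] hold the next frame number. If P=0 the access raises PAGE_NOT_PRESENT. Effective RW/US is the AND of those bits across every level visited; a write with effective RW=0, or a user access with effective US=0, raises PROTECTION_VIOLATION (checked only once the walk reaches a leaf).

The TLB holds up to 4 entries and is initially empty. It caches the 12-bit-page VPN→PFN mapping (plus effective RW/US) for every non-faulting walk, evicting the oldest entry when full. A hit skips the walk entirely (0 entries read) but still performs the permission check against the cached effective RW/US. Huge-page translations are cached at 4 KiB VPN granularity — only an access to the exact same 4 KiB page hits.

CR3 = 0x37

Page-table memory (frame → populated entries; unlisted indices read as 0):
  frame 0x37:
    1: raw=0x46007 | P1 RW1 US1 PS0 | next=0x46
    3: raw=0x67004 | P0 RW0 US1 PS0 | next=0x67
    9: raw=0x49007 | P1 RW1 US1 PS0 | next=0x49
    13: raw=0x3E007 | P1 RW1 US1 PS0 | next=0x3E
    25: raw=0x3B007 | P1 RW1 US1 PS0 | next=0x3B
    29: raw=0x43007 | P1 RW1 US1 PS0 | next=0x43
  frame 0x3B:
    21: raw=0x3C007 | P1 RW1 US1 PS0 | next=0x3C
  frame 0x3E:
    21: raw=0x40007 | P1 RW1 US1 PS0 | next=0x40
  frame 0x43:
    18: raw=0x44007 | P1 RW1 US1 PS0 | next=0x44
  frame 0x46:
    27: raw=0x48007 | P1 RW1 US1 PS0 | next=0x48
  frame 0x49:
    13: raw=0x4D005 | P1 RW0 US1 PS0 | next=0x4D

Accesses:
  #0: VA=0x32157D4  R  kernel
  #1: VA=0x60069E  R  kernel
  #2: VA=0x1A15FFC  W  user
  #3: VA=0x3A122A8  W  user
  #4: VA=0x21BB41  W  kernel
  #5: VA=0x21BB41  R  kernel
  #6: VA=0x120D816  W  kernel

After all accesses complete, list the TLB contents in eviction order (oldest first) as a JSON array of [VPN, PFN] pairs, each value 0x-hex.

Trace:
#0 VA=0x32157D4 (r,kernel):
  L0 @0x37[25] → 0x3B007  P=1,RW=1,US=1,PS=0
  L1 @0x3B[21] → 0x3C007  P=1,RW=1,US=1,PS=0
  ✓ 0x3C7D4  — 2 lookups
#1 VA=0x60069E (r,kernel):
  L0 @0x37[3] → 0x67004  P=0,RW=0,US=1,PS=0
  ⇒ fault: PAGE_NOT_PRESENT  — 1 lookups
#2 VA=0x1A15FFC (w,user):
  L0 @0x37[13] → 0x3E007  P=1,RW=1,US=1,PS=0
  L1 @0x3E[21] → 0x40007  P=1,RW=1,US=1,PS=0
  ✓ 0x40FFC  — 2 lookups
#3 VA=0x3A122A8 (w,user):
  L0 @0x37[29] → 0x43007  P=1,RW=1,US=1,PS=0
  L1 @0x43[18] → 0x44007  P=1,RW=1,US=1,PS=0
  ✓ 0x442A8  — 2 lookups
#4 VA=0x21BB41 (w,kernel):
  L0 @0x37[1] → 0x46007  P=1,RW=1,US=1,PS=0
  L1 @0x46[27] → 0x48007  P=1,RW=1,US=1,PS=0
  ✓ 0x48B41  — 2 lookups
#5 VA=0x21BB41 (r,kernel):
  TLB hit vpn=0x21B → PA=0x48B41
#6 VA=0x120D816 (w,kernel):
  L0 @0x37[9] → 0x49007  P=1,RW=1,US=1,PS=0
  L1 @0x49[13] → 0x4D005  P=1,RW=0,US=1,PS=0
  ⇒ fault: PROTECTION_VIOLATION  — 2 lookups

TLB: [["0x3215", "0x3C"], ["0x1A15", "0x40"], ["0x3A12", "0x44"], ["0x21B", "0x48"]]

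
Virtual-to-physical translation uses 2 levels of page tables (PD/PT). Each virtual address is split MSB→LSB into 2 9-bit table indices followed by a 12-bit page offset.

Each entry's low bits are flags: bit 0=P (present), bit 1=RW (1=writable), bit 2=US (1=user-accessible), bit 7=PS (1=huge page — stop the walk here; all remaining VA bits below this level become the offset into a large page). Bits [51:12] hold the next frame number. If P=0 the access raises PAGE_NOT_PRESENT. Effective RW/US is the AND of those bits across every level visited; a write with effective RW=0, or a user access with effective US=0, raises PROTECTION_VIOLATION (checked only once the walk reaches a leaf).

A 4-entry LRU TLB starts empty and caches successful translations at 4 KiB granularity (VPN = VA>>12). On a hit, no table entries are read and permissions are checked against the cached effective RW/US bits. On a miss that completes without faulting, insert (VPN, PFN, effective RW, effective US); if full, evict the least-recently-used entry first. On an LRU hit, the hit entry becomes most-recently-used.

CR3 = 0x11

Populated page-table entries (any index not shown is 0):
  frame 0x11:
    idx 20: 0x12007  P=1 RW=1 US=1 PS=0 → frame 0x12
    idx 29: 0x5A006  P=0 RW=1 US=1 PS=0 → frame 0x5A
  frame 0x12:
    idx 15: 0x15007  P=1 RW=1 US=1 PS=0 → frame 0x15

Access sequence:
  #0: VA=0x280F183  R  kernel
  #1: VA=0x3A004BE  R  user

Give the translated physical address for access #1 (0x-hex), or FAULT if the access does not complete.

Trace:
#0 VA=0x280F183 (r,kernel):
  [0] read 0x11 idx=20: raw=0x12007 flags P=1 W=1 U=1 S=0
  [1] read 0x12 idx=15: raw=0x15007 flags P=1 W=1 U=1 S=0
  → PA=0x15183  (2 entries read)
#1 VA=0x3A004BE (r,user):
  [0] read 0x11 idx=29: raw=0x5A006 flags P=0 W=1 U=1 S=0
  ⇒ fault: PAGE_NOT_PRESENT  — 1 lookups

Access #1 PA: FAULT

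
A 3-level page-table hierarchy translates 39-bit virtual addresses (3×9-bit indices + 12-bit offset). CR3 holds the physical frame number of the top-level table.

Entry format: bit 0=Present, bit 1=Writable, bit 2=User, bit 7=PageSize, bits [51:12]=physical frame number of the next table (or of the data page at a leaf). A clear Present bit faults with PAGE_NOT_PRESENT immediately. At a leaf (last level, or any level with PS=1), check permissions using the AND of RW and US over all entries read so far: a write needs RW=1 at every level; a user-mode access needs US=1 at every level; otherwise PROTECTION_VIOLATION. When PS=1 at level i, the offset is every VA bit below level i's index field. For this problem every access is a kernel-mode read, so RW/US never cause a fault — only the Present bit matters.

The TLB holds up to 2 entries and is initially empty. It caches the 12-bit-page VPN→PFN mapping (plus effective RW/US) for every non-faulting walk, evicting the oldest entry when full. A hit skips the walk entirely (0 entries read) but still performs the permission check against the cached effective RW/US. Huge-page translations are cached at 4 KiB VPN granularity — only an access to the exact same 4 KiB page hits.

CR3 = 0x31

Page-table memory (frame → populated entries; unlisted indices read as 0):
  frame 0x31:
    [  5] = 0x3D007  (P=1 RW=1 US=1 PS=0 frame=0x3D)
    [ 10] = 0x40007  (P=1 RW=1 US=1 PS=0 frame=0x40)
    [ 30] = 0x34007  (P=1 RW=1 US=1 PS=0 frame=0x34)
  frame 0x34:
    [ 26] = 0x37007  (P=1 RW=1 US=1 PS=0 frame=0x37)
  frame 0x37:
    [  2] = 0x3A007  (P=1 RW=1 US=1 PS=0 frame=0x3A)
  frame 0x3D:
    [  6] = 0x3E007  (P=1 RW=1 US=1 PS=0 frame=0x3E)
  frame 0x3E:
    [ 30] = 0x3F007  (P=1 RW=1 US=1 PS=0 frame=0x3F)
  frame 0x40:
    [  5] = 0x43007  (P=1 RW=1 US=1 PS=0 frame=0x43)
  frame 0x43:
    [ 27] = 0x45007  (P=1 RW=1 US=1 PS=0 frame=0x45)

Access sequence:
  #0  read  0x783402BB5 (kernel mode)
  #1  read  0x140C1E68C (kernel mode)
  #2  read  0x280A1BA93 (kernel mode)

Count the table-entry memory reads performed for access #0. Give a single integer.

Walk each access:
#0 VA=0x783402BB5 (r,kernel):
  lvl0: tbl 0x31, slot 30 ⇒ 0x34007 (P1/RW1/US1/PS0)
  lvl1: tbl 0x34, slot 26 ⇒ 0x37007 (P1/RW1/US1/PS0)
  lvl2: tbl 0x37, slot 2 ⇒ 0x3A007 (P1/RW1/US1/PS0)
  ⇒ phys 0x3ABB5  [3 reads]
#1 VA=0x140C1E68C (r,kernel):
  lvl0: tbl 0x31, slot 5 ⇒ 0x3D007 (P1/RW1/US1/PS0)
  lvl1: tbl 0x3D, slot 6 ⇒ 0x3E007 (P1/RW1/US1/PS0)
  lvl2: tbl 0x3E, slot 30 ⇒ 0x3F007 (P1/RW1/US1/PS0)
  ⇒ phys 0x3F68C  [3 reads]
#2 VA=0x280A1BA93 (r,kernel):
  lvl0: tbl 0x31, slot 10 ⇒ 0x40007 (P1/RW1/US1/PS0)
  lvl1: tbl 0x40, slot 5 ⇒ 0x43007 (P1/RW1/US1/PS0)
  lvl2: tbl 0x43, slot 27 ⇒ 0x45007 (P1/RW1/US1/PS0)
  ⇒ phys 0x45A93  [3 reads]

Entries read for #0: 3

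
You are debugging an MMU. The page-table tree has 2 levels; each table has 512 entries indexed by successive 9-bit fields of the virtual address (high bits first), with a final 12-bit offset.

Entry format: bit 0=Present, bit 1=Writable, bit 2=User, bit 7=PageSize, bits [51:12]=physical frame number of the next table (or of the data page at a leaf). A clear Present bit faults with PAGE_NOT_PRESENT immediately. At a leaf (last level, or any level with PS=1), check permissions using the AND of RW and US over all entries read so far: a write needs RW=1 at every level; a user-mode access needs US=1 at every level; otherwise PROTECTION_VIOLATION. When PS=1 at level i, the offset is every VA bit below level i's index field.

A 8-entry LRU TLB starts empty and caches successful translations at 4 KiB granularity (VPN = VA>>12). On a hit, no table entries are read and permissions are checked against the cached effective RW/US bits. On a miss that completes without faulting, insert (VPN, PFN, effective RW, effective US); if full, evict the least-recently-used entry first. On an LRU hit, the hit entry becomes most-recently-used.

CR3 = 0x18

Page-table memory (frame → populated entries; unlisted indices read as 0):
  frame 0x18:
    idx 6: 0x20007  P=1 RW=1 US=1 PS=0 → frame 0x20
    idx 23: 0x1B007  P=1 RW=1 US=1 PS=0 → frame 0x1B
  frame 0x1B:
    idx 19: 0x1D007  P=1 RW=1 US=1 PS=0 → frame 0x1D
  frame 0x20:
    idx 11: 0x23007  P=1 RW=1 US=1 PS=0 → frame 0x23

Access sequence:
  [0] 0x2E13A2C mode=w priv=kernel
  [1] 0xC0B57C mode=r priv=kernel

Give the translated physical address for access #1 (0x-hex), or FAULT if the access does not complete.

Per-access translation:
#0 VA=0x2E13A2C (w,kernel):
  lvl0: tbl 0x18, slot 23 ⇒ 0x1B007 (P1/RW1/US1/PS0)
  lvl1: tbl 0x1B, slot 19 ⇒ 0x1D007 (P1/RW1/US1/PS0)
  ✓ 0x1DA2C  — 2 lookups
#1 VA=0xC0B57C (r,kernel):
  lvl0: tbl 0x18, slot 6 ⇒ 0x20007 (P1/RW1/US1/PS0)
  lvl1: tbl 0x20, slot 11 ⇒ 0x23007 (P1/RW1/US1/PS0)
  ✓ 0x2357C  — 2 lookups

Access #1 PA: 0x2357C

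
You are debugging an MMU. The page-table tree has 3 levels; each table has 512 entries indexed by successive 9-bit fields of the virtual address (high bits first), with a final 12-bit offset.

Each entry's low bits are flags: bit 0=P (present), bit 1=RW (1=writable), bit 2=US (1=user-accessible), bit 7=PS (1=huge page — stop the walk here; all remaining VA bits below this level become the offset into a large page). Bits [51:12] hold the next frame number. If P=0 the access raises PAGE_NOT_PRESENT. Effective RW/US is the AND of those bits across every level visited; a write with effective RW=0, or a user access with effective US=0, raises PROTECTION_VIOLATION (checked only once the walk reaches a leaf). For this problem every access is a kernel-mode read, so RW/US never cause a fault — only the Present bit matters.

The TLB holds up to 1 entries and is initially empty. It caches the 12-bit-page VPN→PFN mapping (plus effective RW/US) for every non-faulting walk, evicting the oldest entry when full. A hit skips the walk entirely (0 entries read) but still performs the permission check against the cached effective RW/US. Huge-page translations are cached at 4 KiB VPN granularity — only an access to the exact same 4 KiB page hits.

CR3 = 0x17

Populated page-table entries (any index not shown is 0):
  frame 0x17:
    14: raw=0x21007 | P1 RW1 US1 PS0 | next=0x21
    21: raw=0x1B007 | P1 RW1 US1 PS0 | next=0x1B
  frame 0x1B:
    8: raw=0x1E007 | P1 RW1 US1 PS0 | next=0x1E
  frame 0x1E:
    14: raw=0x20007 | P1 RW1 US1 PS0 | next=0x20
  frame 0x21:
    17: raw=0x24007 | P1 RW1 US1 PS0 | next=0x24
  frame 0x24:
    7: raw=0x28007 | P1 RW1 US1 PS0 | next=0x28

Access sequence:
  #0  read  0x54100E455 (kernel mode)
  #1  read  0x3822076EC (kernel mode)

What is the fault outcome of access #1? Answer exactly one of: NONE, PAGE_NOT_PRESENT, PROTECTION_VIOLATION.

Trace:
#0 VA=0x54100E455 (r,kernel):
  [0] read 0x17 idx=21: raw=0x1B007 flags P=1 W=1 U=1 S=0
  [1] read 0x1B idx=8: raw=0x1E007 flags P=1 W=1 U=1 S=0
  [2] read 0x1E idx=14: raw=0x20007 flags P=1 W=1 U=1 S=0
  ⇒ phys 0x20455  [3 reads]
#1 VA=0x3822076EC (r,kernel):
  [0] read 0x17 idx=14: raw=0x21007 flags P=1 W=1 U=1 S=0
  [1] read 0x21 idx=17: raw=0x24007 flags P=1 W=1 U=1 S=0
  [2] read 0x24 idx=7: raw=0x28007 flags P=1 W=1 U=1 S=0
  ⇒ phys 0x286EC  [3 reads]

Access #1 fault: NONE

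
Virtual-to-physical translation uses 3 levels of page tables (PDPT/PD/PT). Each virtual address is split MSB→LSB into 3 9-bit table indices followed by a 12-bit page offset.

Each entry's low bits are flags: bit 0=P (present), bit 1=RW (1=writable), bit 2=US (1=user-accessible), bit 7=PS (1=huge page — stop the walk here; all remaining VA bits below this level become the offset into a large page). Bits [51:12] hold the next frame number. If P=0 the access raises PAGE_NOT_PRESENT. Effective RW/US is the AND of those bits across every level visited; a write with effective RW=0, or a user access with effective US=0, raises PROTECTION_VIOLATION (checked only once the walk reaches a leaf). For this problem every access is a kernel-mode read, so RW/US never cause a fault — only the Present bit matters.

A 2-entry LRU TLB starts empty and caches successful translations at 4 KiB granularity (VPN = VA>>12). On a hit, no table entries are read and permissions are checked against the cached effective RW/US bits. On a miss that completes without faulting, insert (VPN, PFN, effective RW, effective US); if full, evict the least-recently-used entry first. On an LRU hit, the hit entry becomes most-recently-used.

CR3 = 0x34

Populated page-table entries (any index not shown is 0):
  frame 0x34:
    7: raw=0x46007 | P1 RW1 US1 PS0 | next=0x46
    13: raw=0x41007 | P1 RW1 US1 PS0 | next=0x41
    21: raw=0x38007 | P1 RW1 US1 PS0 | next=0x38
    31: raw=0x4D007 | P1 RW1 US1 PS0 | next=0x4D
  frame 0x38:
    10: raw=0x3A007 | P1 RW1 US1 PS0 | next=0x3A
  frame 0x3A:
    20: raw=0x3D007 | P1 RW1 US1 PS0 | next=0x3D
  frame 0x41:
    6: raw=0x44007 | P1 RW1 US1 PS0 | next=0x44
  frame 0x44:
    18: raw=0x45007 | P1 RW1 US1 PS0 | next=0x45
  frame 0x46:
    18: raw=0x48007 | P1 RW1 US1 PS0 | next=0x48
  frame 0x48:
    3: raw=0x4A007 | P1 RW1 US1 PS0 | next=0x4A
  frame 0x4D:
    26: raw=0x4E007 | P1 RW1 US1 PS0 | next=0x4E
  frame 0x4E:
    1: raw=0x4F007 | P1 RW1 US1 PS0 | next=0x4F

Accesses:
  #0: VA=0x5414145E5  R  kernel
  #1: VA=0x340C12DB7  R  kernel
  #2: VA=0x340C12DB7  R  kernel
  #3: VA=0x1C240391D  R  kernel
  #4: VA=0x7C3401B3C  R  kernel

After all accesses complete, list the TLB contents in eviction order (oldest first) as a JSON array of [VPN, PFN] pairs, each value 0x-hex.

Walk each access:
#0 VA=0x5414145E5 (r,kernel):
  L0: frame=0x34 idx=21 entry=0x38007 [P=1 RW=1 US=1 PS=0]
  L1: frame=0x38 idx=10 entry=0x3A007 [P=1 RW=1 US=1 PS=0]
  L2: frame=0x3A idx=20 entry=0x3D007 [P=1 RW=1 US=1 PS=0]
  → PA=0x3D5E5  (3 entries read)
#1 VA=0x340C12DB7 (r,kernel):
  L0: frame=0x34 idx=13 entry=0x41007 [P=1 RW=1 US=1 PS=0]
  L1: frame=0x41 idx=6 entry=0x44007 [P=1 RW=1 US=1 PS=0]
  L2: frame=0x44 idx=18 entry=0x45007 [P=1 RW=1 US=1 PS=0]
  → PA=0x45DB7  (3 entries read)
#2 VA=0x340C12DB7 (r,kernel):
  TLB hit vpn=0x340C12 → PA=0x45DB7
#3 VA=0x1C240391D (r,kernel):
  L0: frame=0x34 idx=7 entry=0x46007 [P=1 RW=1 US=1 PS=0]
  L1: frame=0x46 idx=18 entry=0x48007 [P=1 RW=1 US=1 PS=0]
  L2: frame=0x48 idx=3 entry=0x4A007 [P=1 RW=1 US=1 PS=0]
  → PA=0x4A91D  (3 entries read)
#4 VA=0x7C3401B3C (r,kernel):
  L0: frame=0x34 idx=31 entry=0x4D007 [P=1 RW=1 US=1 PS=0]
  L1: frame=0x4D idx=26 entry=0x4E007 [P=1 RW=1 US=1 PS=0]
  L2: frame=0x4E idx=1 entry=0x4F007 [P=1 RW=1 US=1 PS=0]
  → PA=0x4FB3C  (3 entries read)

TLB: [["0x1C2403", "0x4A"], ["0x7C3401", "0x4F"]]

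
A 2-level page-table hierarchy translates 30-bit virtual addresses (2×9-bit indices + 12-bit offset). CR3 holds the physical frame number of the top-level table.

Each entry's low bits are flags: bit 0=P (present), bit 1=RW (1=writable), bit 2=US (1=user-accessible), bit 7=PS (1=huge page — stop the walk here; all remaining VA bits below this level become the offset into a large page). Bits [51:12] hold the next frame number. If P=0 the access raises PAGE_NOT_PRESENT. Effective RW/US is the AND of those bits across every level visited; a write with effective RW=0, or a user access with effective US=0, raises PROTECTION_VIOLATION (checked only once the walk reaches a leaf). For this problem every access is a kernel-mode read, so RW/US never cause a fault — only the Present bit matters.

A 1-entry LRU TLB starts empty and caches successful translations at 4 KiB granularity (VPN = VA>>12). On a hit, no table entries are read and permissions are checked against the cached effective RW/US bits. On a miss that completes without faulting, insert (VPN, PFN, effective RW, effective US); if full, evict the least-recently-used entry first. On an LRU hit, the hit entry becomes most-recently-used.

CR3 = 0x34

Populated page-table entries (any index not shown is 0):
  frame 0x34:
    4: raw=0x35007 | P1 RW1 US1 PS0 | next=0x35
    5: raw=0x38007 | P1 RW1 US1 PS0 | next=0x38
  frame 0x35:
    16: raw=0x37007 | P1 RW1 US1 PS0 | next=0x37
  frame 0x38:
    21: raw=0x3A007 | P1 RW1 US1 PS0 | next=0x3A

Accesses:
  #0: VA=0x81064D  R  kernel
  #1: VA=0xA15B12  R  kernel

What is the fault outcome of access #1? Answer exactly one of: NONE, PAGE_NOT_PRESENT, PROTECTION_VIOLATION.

Trace:
#0 VA=0x81064D (r,kernel):
  L0: frame=0x34 idx=4 entry=0x35007 [P=1 RW=1 US=1 PS=0]
  L1: frame=0x35 idx=16 entry=0x37007 [P=1 RW=1 US=1 PS=0]
  → PA=0x3764D  (2 entries read)
#1 VA=0xA15B12 (r,kernel):
  L0: frame=0x34 idx=5 entry=0x38007 [P=1 RW=1 US=1 PS=0]
  L1: frame=0x38 idx=21 entry=0x3A007 [P=1 RW=1 US=1 PS=0]
  → PA=0x3AB12  (2 entries read)

Access #1 fault: NONE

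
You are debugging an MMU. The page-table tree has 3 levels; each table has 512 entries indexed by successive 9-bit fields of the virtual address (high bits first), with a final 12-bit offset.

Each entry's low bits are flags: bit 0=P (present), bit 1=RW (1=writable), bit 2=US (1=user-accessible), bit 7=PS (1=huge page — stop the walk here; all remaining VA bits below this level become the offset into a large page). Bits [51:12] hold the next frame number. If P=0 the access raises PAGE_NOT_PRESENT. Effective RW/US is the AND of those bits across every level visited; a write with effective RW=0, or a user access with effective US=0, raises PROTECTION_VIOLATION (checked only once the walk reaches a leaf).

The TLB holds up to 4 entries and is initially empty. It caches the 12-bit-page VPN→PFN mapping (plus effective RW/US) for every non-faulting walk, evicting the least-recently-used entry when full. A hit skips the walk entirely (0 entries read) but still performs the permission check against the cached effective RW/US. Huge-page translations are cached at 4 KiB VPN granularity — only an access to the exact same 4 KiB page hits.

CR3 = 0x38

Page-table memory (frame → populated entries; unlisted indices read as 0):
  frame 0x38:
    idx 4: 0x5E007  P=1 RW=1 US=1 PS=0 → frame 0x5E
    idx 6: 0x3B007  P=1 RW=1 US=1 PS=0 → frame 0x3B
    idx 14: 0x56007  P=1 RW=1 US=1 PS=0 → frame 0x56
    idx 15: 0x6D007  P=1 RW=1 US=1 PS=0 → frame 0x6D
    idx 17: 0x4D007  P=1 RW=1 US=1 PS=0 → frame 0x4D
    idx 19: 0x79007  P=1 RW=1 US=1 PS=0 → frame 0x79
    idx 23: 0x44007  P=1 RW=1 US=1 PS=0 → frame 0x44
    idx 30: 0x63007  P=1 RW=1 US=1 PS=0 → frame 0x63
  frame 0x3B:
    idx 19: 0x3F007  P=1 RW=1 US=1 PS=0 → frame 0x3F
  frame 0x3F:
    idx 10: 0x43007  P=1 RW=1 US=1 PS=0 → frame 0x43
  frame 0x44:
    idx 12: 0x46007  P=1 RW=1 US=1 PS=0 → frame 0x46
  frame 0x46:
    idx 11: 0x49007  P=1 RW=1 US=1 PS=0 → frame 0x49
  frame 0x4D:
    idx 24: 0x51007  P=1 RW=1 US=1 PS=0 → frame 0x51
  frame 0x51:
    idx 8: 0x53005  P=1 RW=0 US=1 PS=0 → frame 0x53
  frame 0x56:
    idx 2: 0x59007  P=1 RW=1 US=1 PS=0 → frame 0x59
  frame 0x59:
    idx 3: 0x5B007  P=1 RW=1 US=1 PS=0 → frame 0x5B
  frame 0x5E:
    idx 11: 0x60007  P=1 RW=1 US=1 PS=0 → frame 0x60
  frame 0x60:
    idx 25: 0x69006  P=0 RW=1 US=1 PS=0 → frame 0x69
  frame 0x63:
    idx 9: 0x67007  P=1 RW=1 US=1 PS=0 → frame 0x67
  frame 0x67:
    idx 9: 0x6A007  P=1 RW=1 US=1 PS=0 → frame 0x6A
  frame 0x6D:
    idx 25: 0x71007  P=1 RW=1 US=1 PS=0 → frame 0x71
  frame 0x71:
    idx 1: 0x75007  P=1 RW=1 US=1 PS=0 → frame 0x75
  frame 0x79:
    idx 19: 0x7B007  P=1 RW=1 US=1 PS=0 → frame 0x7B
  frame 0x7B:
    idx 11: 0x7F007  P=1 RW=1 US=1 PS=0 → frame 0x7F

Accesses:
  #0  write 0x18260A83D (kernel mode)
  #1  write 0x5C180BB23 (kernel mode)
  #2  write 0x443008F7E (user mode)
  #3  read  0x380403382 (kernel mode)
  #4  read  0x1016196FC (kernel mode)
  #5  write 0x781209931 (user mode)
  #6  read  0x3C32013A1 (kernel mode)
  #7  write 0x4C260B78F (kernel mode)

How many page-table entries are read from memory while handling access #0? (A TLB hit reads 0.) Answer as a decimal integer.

Trace:
#0 VA=0x18260A83D (w,kernel):
  L0 @0x38[6] → 0x3B007  P=1,RW=1,US=1,PS=0
  L1 @0x3B[19] → 0x3F007  P=1,RW=1,US=1,PS=0
  L2 @0x3F[10] → 0x43007  P=1,RW=1,US=1,PS=0
  ⇒ phys 0x4383D  [3 reads]
#1 VA=0x5C180BB23 (w,kernel):
  L0 @0x38[23] → 0x44007  P=1,RW=1,US=1,PS=0
  L1 @0x44[12] → 0x46007  P=1,RW=1,US=1,PS=0
  L2 @0x46[11] → 0x49007  P=1,RW=1,US=1,PS=0
  ⇒ phys 0x49B23  [3 reads]
#2 VA=0x443008F7E (w,user):
  L0 @0x38[17] → 0x4D007  P=1,RW=1,US=1,PS=0
  L1 @0x4D[24] → 0x51007  P=1,RW=1,US=1,PS=0
  L2 @0x51[8] → 0x53005  P=1,RW=0,US=1,PS=0
  ✗ PROTECTION_VIOLATION  [3 reads]
#3 VA=0x380403382 (r,kernel):
  L0 @0x38[14] → 0x56007  P=1,RW=1,US=1,PS=0
  L1 @0x56[2] → 0x59007  P=1,RW=1,US=1,PS=0
  L2 @0x59[3] → 0x5B007  P=1,RW=1,US=1,PS=0
  ⇒ phys 0x5B382  [3 reads]
#4 VA=0x1016196FC (r,kernel):
  L0 @0x38[4] → 0x5E007  P=1,RW=1,US=1,PS=0
  L1 @0x5E[11] → 0x60007  P=1,RW=1,US=1,PS=0
  L2 @0x60[25] → 0x69006  P=0,RW=1,US=1,PS=0
  ✗ PAGE_NOT_PRESENT  [3 reads]
#5 VA=0x781209931 (w,user):
  L0 @0x38[30] → 0x63007  P=1,RW=1,US=1,PS=0
  L1 @0x63[9] → 0x67007  P=1,RW=1,US=1,PS=0
  L2 @0x67[9] → 0x6A007  P=1,RW=1,US=1,PS=0
  ⇒ phys 0x6A931  [3 reads]
#6 VA=0x3C32013A1 (r,kernel):
  L0 @0x38[15] → 0x6D007  P=1,RW=1,US=1,PS=0
  L1 @0x6D[25] → 0x71007  P=1,RW=1,US=1,PS=0
  L2 @0x71[1] → 0x75007  P=1,RW=1,US=1,PS=0
  ⇒ phys 0x753A1  [3 reads]
#7 VA=0x4C260B78F (w,kernel):
  L0 @0x38[19] → 0x79007  P=1,RW=1,US=1,PS=0
  L1 @0x79[19] → 0x7B007  P=1,RW=1,US=1,PS=0
  L2 @0x7B[11] → 0x7F007  P=1,RW=1,US=1,PS=0
  ⇒ phys 0x7F78F  [3 reads]

Entries read for #0: 3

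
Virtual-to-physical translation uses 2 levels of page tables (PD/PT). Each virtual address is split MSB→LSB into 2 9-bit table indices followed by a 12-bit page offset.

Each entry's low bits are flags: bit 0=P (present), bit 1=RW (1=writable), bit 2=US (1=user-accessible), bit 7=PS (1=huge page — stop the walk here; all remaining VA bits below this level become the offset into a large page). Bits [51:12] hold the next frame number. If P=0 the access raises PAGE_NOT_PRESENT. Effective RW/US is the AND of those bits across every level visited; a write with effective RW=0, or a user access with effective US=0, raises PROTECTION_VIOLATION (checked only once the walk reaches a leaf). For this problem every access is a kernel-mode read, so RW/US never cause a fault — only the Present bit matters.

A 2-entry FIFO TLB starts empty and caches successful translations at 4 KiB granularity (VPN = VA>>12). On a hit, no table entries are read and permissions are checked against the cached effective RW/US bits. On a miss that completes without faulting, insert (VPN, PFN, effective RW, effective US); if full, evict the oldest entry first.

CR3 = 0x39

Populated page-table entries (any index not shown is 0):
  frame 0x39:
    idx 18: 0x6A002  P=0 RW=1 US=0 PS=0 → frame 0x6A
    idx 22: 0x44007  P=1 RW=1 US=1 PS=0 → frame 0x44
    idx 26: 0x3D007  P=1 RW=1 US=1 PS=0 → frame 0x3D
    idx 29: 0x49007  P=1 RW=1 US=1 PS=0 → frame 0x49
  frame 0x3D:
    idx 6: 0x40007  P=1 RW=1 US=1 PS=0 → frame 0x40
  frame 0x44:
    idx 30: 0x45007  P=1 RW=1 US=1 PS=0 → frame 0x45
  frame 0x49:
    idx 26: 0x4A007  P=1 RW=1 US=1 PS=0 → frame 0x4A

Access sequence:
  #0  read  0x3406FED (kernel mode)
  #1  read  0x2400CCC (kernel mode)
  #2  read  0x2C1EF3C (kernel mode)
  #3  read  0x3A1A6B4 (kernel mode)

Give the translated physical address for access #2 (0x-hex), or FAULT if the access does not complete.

Walk each access:
#0 VA=0x3406FED (r,kernel):
  [0] read 0x39 idx=26: raw=0x3D007 flags P=1 W=1 U=1 S=0
  [1] read 0x3D idx=6: raw=0x40007 flags P=1 W=1 U=1 S=0
  ✓ 0x40FED  — 2 lookups
#1 VA=0x2400CCC (r,kernel):
  [0] read 0x39 idx=18: raw=0x6A002 flags P=0 W=1 U=0 S=0
  → PAGE_NOT_PRESENT  (1 entries read)
#2 VA=0x2C1EF3C (r,kernel):
  [0] read 0x39 idx=22: raw=0x44007 flags P=1 W=1 U=1 S=0
  [1] read 0x44 idx=30: raw=0x45007 flags P=1 W=1 U=1 S=0
  ✓ 0x45F3C  — 2 lookups
#3 VA=0x3A1A6B4 (r,kernel):
  [0] read 0x39 idx=29: raw=0x49007 flags P=1 W=1 U=1 S=0
  [1] read 0x49 idx=26: raw=0x4A007 flags P=1 W=1 U=1 S=0
  ✓ 0x4A6B4  — 2 lookups

Access #2 PA: 0x45F3C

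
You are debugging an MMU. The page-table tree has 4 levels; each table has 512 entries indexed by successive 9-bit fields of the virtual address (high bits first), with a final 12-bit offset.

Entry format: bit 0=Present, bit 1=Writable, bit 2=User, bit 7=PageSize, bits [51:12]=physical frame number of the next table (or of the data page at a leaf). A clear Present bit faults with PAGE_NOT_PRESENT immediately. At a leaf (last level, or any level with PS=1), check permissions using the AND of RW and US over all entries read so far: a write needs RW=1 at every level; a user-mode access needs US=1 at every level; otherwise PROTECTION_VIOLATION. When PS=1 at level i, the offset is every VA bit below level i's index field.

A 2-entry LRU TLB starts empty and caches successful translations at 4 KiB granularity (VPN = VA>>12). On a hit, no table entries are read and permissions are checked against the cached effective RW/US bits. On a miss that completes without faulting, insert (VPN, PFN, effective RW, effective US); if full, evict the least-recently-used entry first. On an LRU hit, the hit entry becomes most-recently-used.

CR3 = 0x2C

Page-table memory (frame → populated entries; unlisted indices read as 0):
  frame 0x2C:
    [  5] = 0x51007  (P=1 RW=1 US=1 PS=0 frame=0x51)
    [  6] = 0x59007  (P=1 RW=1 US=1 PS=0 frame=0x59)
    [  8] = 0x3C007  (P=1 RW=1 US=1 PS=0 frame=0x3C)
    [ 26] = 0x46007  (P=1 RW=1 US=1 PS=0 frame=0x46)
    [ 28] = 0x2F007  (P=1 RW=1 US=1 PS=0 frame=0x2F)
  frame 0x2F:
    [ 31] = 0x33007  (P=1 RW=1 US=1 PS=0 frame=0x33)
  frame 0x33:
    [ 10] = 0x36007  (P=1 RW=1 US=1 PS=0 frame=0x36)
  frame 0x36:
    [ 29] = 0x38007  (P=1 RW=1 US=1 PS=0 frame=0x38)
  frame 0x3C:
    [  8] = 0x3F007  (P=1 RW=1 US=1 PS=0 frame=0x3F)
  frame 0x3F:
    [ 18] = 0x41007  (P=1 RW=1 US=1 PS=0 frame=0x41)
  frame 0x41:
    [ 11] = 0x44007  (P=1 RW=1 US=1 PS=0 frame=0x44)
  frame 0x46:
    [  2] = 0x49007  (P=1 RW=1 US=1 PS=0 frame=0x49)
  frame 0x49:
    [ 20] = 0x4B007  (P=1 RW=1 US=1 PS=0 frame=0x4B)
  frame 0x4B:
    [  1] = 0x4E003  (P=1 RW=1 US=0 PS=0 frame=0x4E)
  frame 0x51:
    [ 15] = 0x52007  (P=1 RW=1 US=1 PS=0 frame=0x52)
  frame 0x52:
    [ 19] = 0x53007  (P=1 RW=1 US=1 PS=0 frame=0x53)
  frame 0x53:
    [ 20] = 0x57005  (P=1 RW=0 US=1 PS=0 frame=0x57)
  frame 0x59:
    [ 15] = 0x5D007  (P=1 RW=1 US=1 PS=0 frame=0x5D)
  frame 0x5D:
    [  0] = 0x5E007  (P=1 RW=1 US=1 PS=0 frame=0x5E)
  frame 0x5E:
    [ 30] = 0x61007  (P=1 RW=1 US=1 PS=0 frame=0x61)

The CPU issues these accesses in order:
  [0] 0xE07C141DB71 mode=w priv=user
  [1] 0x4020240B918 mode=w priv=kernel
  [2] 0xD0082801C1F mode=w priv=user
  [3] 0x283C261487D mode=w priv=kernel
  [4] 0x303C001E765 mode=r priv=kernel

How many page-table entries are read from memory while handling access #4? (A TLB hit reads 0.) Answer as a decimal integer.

Walk each access:
#0 VA=0xE07C141DB71 (w,user):
  lvl0: tbl 0x2C, slot 28 ⇒ 0x2F007 (P1/RW1/US1/PS0)
  lvl1: tbl 0x2F, slot 31 ⇒ 0x33007 (P1/RW1/US1/PS0)
  lvl2: tbl 0x33, slot 10 ⇒ 0x36007 (P1/RW1/US1/PS0)
  lvl3: tbl 0x36, slot 29 ⇒ 0x38007 (P1/RW1/US1/PS0)
  → PA=0x38B71  (4 entries read)
#1 VA=0x4020240B918 (w,kernel):
  lvl0: tbl 0x2C, slot 8 ⇒ 0x3C007 (P1/RW1/US1/PS0)
  lvl1: tbl 0x3C, slot 8 ⇒ 0x3F007 (P1/RW1/US1/PS0)
  lvl2: tbl 0x3F, slot 18 ⇒ 0x41007 (P1/RW1/US1/PS0)
  lvl3: tbl 0x41, slot 11 ⇒ 0x44007 (P1/RW1/US1/PS0)
  → PA=0x44918  (4 entries read)
#2 VA=0xD0082801C1F (w,user):
  lvl0: tbl 0x2C, slot 26 ⇒ 0x46007 (P1/RW1/US1/PS0)
  lvl1: tbl 0x46, slot 2 ⇒ 0x49007 (P1/RW1/US1/PS0)
  lvl2: tbl 0x49, slot 20 ⇒ 0x4B007 (P1/RW1/US1/PS0)
  lvl3: tbl 0x4B, slot 1 ⇒ 0x4E003 (P1/RW1/US0/PS0)
  ⇒ fault: PROTECTION_VIOLATION  — 4 lookups
#3 VA=0x283C261487D (w,kernel):
  lvl0: tbl 0x2C, slot 5 ⇒ 0x51007 (P1/RW1/US1/PS0)
  lvl1: tbl 0x51, slot 15 ⇒ 0x52007 (P1/RW1/US1/PS0)
  lvl2: tbl 0x52, slot 19 ⇒ 0x53007 (P1/RW1/US1/PS0)
  lvl3: tbl 0x53, slot 20 ⇒ 0x57005 (P1/RW0/US1/PS0)
  ⇒ fault: PROTECTION_VIOLATION  — 4 lookups
#4 VA=0x303C001E765 (r,kernel):
  lvl0: tbl 0x2C, slot 6 ⇒ 0x59007 (P1/RW1/US1/PS0)
  lvl1: tbl 0x59, slot 15 ⇒ 0x5D007 (P1/RW1/US1/PS0)
  lvl2: tbl 0x5D, slot 0 ⇒ 0x5E007 (P1/RW1/US1/PS0)
  lvl3: tbl 0x5E, slot 30 ⇒ 0x61007 (P1/RW1/US1/PS0)
  → PA=0x61765  (4 entries read)

Entries read for #4: 4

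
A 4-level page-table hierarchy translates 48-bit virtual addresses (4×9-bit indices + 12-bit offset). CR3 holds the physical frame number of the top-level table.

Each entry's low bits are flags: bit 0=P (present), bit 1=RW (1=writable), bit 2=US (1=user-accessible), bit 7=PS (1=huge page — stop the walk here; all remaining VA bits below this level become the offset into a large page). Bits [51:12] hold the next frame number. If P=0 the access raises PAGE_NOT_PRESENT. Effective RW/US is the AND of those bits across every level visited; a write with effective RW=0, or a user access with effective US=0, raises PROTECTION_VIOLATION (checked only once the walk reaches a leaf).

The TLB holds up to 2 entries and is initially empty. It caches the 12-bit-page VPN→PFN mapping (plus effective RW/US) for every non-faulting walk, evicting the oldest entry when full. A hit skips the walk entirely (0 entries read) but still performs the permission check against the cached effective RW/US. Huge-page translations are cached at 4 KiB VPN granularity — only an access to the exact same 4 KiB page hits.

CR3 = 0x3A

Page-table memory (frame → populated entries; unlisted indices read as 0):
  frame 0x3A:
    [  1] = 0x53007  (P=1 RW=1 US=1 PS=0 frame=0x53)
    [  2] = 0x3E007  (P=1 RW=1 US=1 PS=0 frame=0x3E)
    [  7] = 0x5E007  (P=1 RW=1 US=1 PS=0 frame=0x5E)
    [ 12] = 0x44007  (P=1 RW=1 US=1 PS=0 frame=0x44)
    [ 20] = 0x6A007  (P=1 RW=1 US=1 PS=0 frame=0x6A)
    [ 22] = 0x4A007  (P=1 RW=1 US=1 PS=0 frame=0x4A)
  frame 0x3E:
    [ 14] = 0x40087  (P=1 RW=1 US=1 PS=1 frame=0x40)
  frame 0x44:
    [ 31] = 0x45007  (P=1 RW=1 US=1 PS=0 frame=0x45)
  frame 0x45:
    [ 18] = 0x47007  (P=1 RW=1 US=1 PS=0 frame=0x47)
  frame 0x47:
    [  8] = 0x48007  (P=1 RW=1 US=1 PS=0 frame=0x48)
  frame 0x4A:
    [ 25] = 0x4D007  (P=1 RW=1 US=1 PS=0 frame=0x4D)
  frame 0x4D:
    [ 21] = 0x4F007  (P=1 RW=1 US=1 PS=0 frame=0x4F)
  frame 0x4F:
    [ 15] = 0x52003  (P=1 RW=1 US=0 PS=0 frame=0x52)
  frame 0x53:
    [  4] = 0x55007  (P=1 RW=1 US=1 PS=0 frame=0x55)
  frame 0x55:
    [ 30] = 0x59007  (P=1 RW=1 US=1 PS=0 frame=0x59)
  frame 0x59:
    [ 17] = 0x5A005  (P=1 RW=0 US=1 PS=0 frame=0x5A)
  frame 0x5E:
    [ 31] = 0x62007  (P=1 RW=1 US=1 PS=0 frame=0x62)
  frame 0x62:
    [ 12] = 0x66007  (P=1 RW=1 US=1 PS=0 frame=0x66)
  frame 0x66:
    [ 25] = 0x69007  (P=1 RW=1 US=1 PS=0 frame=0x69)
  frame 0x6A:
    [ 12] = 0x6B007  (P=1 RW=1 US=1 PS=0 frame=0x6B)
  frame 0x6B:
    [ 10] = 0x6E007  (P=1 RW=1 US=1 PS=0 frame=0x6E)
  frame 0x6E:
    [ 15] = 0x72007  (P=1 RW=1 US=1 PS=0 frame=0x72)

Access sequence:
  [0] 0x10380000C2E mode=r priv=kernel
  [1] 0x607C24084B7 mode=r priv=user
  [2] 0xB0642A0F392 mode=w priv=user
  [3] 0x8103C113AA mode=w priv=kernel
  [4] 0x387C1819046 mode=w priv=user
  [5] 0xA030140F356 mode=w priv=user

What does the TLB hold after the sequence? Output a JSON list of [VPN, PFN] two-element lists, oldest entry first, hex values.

Per-access translation:
#0 VA=0x10380000C2E (r,kernel):
  [0] read 0x3A idx=2: raw=0x3E007 flags P=1 W=1 U=1 S=0
  [1] read 0x3E idx=14: raw=0x40087 flags P=1 W=1 U=1 S=1
  ✓ 0x40C2E (huge @L1)  — 2 lookups
#1 VA=0x607C24084B7 (r,user):
  [0] read 0x3A idx=12: raw=0x44007 flags P=1 W=1 U=1 S=0
  [1] read 0x44 idx=31: raw=0x45007 flags P=1 W=1 U=1 S=0
  [2] read 0x45 idx=18: raw=0x47007 flags P=1 W=1 U=1 S=0
  [3] read 0x47 idx=8: raw=0x48007 flags P=1 W=1 U=1 S=0
  ✓ 0x484B7  — 4 lookups
#2 VA=0xB0642A0F392 (w,user):
  [0] read 0x3A idx=22: raw=0x4A007 flags P=1 W=1 U=1 S=0
  [1] read 0x4A idx=25: raw=0x4D007 flags P=1 W=1 U=1 S=0
  [2] read 0x4D idx=21: raw=0x4F007 flags P=1 W=1 U=1 S=0
  [3] read 0x4F idx=15: raw=0x52003 flags P=1 W=1 U=0 S=0
  ⇒ fault: PROTECTION_VIOLATION  — 4 lookups
#3 VA=0x8103C113AA (w,kernel):
  [0] read 0x3A idx=1: raw=0x53007 flags P=1 W=1 U=1 S=0
  [1] read 0x53 idx=4: raw=0x55007 flags P=1 W=1 U=1 S=0
  [2] read 0x55 idx=30: raw=0x59007 flags P=1 W=1 U=1 S=0
  [3] read 0x59 idx=17: raw=0x5A005 flags P=1 W=0 U=1 S=0
  ⇒ fault: PROTECTION_VIOLATION  — 4 lookups
#4 VA=0x387C1819046 (w,user):
  [0] read 0x3A idx=7: raw=0x5E007 flags P=1 W=1 U=1 S=0
  [1] read 0x5E idx=31: raw=0x62007 flags P=1 W=1 U=1 S=0
  [2] read 0x62 idx=12: raw=0x66007 flags P=1 W=1 U=1 S=0
  [3] read 0x66 idx=25: raw=0x69007 flags P=1 W=1 U=1 S=0
  ✓ 0x69046  — 4 lookups
#5 VA=0xA030140F356 (w,user):
  [0] read 0x3A idx=20: raw=0x6A007 flags P=1 W=1 U=1 S=0
  [1] read 0x6A idx=12: raw=0x6B007 flags P=1 W=1 U=1 S=0
  [2] read 0x6B idx=10: raw=0x6E007 flags P=1 W=1 U=1 S=0
  [3] read 0x6E idx=15: raw=0x72007 flags P=1 W=1 U=1 S=0
  ✓ 0x72356  — 4 lookups

TLB: [["0x387C1819", "0x69"], ["0xA030140F", "0x72"]]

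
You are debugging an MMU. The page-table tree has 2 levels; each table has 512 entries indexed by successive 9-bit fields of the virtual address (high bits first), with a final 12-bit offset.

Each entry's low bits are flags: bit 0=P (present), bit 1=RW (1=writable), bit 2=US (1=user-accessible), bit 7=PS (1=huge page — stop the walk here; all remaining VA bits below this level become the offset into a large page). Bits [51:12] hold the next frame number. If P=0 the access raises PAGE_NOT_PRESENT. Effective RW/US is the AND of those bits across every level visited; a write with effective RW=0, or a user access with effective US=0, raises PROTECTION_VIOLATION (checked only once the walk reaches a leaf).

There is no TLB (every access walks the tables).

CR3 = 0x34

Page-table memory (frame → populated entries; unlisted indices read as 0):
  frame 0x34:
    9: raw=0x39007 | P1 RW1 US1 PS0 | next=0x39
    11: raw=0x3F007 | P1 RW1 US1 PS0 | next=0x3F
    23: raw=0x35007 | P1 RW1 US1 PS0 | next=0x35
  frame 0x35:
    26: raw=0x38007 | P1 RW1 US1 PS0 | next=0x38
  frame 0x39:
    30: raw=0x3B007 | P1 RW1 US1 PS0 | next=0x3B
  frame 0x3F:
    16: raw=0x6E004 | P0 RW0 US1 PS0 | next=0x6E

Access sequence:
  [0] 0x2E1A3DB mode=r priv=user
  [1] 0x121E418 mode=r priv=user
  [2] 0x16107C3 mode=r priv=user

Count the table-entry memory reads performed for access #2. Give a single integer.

Trace:
#0 VA=0x2E1A3DB (r,user):
  lvl0: tbl 0x34, slot 23 ⇒ 0x35007 (P1/RW1/US1/PS0)
  lvl1: tbl 0x35, slot 26 ⇒ 0x38007 (P1/RW1/US1/PS0)
  → PA=0x383DB  (2 entries read)
#1 VA=0x121E418 (r,user):
  lvl0: tbl 0x34, slot 9 ⇒ 0x39007 (P1/RW1/US1/PS0)
  lvl1: tbl 0x39, slot 30 ⇒ 0x3B007 (P1/RW1/US1/PS0)
  → PA=0x3B418  (2 entries read)
#2 VA=0x16107C3 (r,user):
  lvl0: tbl 0x34, slot 11 ⇒ 0x3F007 (P1/RW1/US1/PS0)
  lvl1: tbl 0x3F, slot 16 ⇒ 0x6E004 (P0/RW0/US1/PS0)
  ⇒ fault: PAGE_NOT_PRESENT  — 2 lookups

Entries read for #2: 2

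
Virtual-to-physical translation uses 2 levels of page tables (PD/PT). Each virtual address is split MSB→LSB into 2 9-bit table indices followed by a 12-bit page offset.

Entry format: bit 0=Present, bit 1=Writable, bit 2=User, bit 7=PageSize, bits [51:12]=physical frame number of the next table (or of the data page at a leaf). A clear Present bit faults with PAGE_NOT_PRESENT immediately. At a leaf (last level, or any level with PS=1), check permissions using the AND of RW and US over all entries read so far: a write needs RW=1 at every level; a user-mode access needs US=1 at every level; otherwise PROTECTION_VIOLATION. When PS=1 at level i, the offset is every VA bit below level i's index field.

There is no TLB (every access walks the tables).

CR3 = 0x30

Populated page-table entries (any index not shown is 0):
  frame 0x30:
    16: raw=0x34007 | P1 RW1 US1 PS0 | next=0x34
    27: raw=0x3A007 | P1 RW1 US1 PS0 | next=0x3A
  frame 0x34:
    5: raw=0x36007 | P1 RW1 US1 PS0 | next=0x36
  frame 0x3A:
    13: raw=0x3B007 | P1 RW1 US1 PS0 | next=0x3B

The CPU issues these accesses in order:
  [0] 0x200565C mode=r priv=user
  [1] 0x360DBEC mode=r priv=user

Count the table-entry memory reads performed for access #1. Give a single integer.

Trace:
#0 VA=0x200565C (r,user):
  L0: frame=0x30 idx=16 entry=0x34007 [P=1 RW=1 US=1 PS=0]
  L1: frame=0x34 idx=5 entry=0x36007 [P=1 RW=1 US=1 PS=0]
  ✓ 0x3665C  — 2 lookups
#1 VA=0x360DBEC (r,user):
  L0: frame=0x30 idx=27 entry=0x3A007 [P=1 RW=1 US=1 PS=0]
  L1: frame=0x3A idx=13 entry=0x3B007 [P=1 RW=1 US=1 PS=0]
  ✓ 0x3BBEC  — 2 lookups

Entries read for #1: 2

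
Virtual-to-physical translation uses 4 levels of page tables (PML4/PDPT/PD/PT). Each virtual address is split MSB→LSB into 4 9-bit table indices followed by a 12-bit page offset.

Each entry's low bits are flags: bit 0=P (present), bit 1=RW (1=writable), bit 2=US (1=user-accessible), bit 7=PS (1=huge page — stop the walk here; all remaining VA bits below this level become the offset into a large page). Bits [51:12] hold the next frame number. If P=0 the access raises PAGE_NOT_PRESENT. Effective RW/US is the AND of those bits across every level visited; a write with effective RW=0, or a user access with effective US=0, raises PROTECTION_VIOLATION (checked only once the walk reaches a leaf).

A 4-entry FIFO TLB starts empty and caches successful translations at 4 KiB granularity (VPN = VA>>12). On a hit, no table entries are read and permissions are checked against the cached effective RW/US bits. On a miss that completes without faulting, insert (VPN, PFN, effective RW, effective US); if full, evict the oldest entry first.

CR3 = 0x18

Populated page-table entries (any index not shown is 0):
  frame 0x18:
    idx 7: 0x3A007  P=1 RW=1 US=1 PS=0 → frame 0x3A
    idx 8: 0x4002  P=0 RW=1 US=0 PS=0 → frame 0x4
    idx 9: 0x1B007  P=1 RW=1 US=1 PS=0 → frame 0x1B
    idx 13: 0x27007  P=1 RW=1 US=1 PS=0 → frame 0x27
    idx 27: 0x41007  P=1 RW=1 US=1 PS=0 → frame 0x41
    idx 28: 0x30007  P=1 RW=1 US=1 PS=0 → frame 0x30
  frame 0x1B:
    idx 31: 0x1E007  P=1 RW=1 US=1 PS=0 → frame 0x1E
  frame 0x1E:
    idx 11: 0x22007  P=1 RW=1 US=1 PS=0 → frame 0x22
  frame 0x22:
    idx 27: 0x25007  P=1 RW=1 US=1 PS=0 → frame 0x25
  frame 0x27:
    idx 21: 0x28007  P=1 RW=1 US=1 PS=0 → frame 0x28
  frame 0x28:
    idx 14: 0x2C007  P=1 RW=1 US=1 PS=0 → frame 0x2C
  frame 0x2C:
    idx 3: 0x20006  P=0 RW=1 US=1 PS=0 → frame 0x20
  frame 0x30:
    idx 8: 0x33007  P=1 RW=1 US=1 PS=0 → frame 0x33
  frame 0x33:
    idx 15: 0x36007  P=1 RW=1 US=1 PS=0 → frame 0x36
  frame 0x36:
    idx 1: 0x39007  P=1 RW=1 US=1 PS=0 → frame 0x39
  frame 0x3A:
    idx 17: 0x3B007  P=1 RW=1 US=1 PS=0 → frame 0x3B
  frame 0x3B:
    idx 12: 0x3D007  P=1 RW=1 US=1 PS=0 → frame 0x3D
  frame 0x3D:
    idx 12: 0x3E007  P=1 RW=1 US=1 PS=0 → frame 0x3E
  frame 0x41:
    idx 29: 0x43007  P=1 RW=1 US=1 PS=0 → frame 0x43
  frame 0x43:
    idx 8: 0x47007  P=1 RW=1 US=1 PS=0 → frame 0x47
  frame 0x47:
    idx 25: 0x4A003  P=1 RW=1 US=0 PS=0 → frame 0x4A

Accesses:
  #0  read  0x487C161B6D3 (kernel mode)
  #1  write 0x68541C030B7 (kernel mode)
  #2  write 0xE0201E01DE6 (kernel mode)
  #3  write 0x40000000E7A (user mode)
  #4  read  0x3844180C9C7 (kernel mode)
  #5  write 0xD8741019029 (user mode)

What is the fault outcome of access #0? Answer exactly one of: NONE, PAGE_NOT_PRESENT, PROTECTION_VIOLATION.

Walk each access:
#0 VA=0x487C161B6D3 (r,kernel):
  L0: frame=0x18 idx=9 entry=0x1B007 [P=1 RW=1 US=1 PS=0]
  L1: frame=0x1B idx=31 entry=0x1E007 [P=1 RW=1 US=1 PS=0]
  L2: frame=0x1E idx=11 entry=0x22007 [P=1 RW=1 US=1 PS=0]
  L3: frame=0x22 idx=27 entry=0x25007 [P=1 RW=1 US=1 PS=0]
  ⇒ phys 0x256D3  [4 reads]
#1 VA=0x68541C030B7 (w,kernel):
  L0: frame=0x18 idx=13 entry=0x27007 [P=1 RW=1 US=1 PS=0]
  L1: frame=0x27 idx=21 entry=0x28007 [P=1 RW=1 US=1 PS=0]
  L2: frame=0x28 idx=14 entry=0x2C007 [P=1 RW=1 US=1 PS=0]
  L3: frame=0x2C idx=3 entry=0x20006 [P=0 RW=1 US=1 PS=0]
  ⇒ fault: PAGE_NOT_PRESENT  — 4 lookups
#2 VA=0xE0201E01DE6 (w,kernel):
  L0: frame=0x18 idx=28 entry=0x30007 [P=1 RW=1 US=1 PS=0]
  L1: frame=0x30 idx=8 entry=0x33007 [P=1 RW=1 US=1 PS=0]
  L2: frame=0x33 idx=15 entry=0x36007 [P=1 RW=1 US=1 PS=0]
  L3: frame=0x36 idx=1 entry=0x39007 [P=1 RW=1 US=1 PS=0]
  ⇒ phys 0x39DE6  [4 reads]
#3 VA=0x40000000E7A (w,user):
  L0: frame=0x18 idx=8 entry=0x4002 [P=0 RW=1 US=0 PS=0]
  ⇒ fault: PAGE_NOT_PRESENT  — 1 lookups
#4 VA=0x3844180C9C7 (r,kernel):
  L0: frame=0x18 idx=7 entry=0x3A007 [P=1 RW=1 US=1 PS=0]
  L1: frame=0x3A idx=17 entry=0x3B007 [P=1 RW=1 US=1 PS=0]
  L2: frame=0x3B idx=12 entry=0x3D007 [P=1 RW=1 US=1 PS=0]
  L3: frame=0x3D idx=12 entry=0x3E007 [P=1 RW=1 US=1 PS=0]
  ⇒ phys 0x3E9C7  [4 reads]
#5 VA=0xD8741019029 (w,user):
  L0: frame=0x18 idx=27 entry=0x41007 [P=1 RW=1 US=1 PS=0]
  L1: frame=0x41 idx=29 entry=0x43007 [P=1 RW=1 US=1 PS=0]
  L2: frame=0x43 idx=8 entry=0x47007 [P=1 RW=1 US=1 PS=0]
  L3: frame=0x47 idx=25 entry=0x4A003 [P=1 RW=1 US=0 PS=0]
  ⇒ fault: PROTECTION_VIOLATION  — 4 lookups

Access #0 fault: NONE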